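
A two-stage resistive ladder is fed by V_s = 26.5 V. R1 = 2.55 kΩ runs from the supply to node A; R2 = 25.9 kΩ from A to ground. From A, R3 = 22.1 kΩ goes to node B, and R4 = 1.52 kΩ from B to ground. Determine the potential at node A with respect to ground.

V_A ≈ 22.0 V

Looking into the second stage from A: R3 + R4 = 23.62 kΩ appears in parallel with R2.
R2 ‖ (R3+R4) = 12.35 kΩ.
So V_A = 26.5 × 0.8289 = 21.97 V.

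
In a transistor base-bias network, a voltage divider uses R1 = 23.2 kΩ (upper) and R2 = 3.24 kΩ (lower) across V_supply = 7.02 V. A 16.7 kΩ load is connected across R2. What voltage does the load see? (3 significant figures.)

V_out ≈ 0.735 V

R2 ‖ R_L = (3.24 × 16.7)/(3.24 + 16.7) = 2.714 kΩ.
Voltage divider with the loaded lower leg: V_out = 7.02 × 2.714/(23.2 + 2.714) = 7.02 × 0.1047 = 0.7351 V.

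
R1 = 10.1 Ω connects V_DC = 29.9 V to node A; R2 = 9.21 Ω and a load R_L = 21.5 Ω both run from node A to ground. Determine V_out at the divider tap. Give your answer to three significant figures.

First combine the lower leg with the load: R2 ‖ R_L = 6.448 Ω.
Then V_out = V_DC · R2'/(R1 + R2') = 29.9 × 6.448/16.55 = 11.65 V.

V_out ≈ 11.7 V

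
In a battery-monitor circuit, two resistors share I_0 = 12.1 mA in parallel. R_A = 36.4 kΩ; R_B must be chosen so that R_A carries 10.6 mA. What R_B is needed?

The fraction through R_A equals R_B/(R_A+R_B).
10.6/12.1 = R_B/(R_A + R_B) → R_B = R_A · (0.8760)/(1 − 0.8760) = 36.4 × 7.067 = 257.2 kΩ.

R_B ≈ 257 kΩ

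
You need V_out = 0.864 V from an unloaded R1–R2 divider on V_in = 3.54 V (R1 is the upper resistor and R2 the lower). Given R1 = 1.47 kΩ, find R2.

Required fraction k = V_out/V_in = 0.2441.
So R2 = R1 · V_out/(V_in − V_out) = 1.47 × 0.864/(3.54 − 0.864) = 1.47 × 0.3229 = 0.4746 kΩ.

R2 ≈ 0.475 kΩ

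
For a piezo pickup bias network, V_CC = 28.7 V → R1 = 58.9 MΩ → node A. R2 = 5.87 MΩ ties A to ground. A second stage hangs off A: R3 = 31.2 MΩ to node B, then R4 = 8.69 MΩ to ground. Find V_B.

Node A sees R2 in parallel with the series input of stage 2, R3 + R4 = 39.89 MΩ.
R2 ‖ (R3+R4) = 5.117 MΩ.
First divider: V_A = V_CC · 5.117/(58.9 + 5.117) = 2.294 V.
V_B = V_A × 0.2178 = 0.4998 V.

V_B ≈ 0.500 V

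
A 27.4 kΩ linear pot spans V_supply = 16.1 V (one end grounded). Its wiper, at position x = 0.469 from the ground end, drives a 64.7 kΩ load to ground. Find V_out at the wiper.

Split the track: R_lower = x·R_p = 12.85 kΩ, R_upper = (1−x)·R_p = 14.55 kΩ.
R_L loads the lower segment: effective lower R = 10.72 kΩ.
V_out = 16.1 × 10.72/(14.55 + 10.72) = 6.831 V.

V_out ≈ 6.83 V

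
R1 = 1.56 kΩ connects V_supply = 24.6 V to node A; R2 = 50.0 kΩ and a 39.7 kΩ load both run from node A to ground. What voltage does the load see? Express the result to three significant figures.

R2 ‖ R_L = (50.0 × 39.7)/(50.0 + 39.7) = 22.13 kΩ.
Now apply the divider: V_out = 24.6 × 0.9341 = 22.98 V.
(Unloaded it would be 23.9 V; the load pulls it down.)

V_out ≈ 23.0 V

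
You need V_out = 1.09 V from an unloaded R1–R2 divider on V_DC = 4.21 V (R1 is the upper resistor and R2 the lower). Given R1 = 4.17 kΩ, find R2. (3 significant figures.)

The divider ratio is R2/(R1+R2) = 1.09/4.21 = 0.2589.
R2 = R1 · 0.2589/(1 − 0.2589) = 1.457 kΩ.

R2 ≈ 1.46 kΩ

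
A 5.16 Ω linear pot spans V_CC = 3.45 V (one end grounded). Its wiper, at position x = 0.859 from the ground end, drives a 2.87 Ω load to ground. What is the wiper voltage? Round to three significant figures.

Lower segment x·R_p = 4.432 Ω; upper segment (1−x)·R_p = 0.7276 Ω.
Lower segment in parallel with the load: 4.432 ‖ 2.87 = 1.742 Ω.
V_out = 3.45 × 1.742/(0.7276 + 1.742) = 2.434 V.
(Unloaded: V_out = x·V_CC = 2.96 V.)

V_out ≈ 2.43 V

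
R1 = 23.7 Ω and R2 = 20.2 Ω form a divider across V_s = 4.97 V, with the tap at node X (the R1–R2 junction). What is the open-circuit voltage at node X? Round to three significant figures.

V_th is the unloaded tap voltage: V_s · R2/(R1+R2) = 4.97 × 0.4601 = 2.287 V.

V_th ≈ 2.29 V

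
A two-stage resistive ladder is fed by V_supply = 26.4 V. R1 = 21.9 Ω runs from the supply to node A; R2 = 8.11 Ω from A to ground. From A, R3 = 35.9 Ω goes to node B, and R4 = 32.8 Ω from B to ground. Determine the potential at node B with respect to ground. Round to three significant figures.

Looking into the second stage from A: R3 + R4 = 68.70 Ω appears in parallel with R2.
Effective lower resistance at A: R2 ‖ 68.70 = 7.254 Ω.
So V_A = 26.4 × 0.2488 = 6.569 V.
Stage 2 is unloaded, so V_B = V_A · R4/(R3+R4) = 6.569 × 32.8/68.70 = 3.136 V.

V_B ≈ 3.14 V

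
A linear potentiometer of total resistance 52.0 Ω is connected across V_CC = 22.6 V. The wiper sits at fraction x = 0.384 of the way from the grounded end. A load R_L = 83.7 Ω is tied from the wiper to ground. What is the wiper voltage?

V_out ≈ 7.57 V

The pot divides into 32.03 Ω above the wiper and 19.97 Ω below.
Lower segment in parallel with the load: 19.97 ‖ 83.7 = 16.12 Ω.
Then V_out = V_CC · 16.12/(32.03 + 16.12) = 7.566 V.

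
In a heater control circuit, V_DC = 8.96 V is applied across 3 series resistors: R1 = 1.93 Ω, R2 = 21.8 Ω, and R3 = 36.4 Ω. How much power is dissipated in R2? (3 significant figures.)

The common current is I = 8.96/60.13 = 0.1490 A.
P = I²R = 0.02220 × 21.8 = 0.4840 W.

P ≈ 0.484 W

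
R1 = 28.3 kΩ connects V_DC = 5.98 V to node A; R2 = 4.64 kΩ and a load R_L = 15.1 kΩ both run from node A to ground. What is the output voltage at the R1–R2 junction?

V_out ≈ 0.666 V

R2 ‖ R_L = (4.64 × 15.1)/(4.64 + 15.1) = 3.549 kΩ.
Now apply the divider: V_out = 5.98 × 0.1114 = 0.6664 V.
(Unloaded it would be 0.842 V; the load pulls it down.)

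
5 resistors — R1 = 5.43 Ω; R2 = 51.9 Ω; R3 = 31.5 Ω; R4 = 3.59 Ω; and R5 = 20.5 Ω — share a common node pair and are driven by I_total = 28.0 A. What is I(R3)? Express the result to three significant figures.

I ≈ 1.58 A

Conductances: ΣG = 1/5.43 + 1/51.9 + 1/31.5 + 1/3.59 + 1/20.5 = 0.5625 (1/Ω).
R3 takes the fraction G_k/ΣG = 0.03175/0.5625 = 0.05644, so I = 28.0 × 0.05644 = 1.580 A.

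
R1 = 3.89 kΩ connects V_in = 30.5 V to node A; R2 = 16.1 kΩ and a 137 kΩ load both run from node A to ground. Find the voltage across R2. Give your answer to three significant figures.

V_out ≈ 24.0 V

First combine the lower leg with the load: R2 ‖ R_L = 14.41 kΩ.
Now apply the divider: V_out = 30.5 × 0.7874 = 24.02 V.
(Unloaded it would be 24.6 V; the load pulls it down.)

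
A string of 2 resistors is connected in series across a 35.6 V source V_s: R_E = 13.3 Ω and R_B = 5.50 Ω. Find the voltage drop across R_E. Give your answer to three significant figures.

V ≈ 25.2 V

Series total: ΣR = 13.3 + 5.50 = 18.80 Ω.
Voltage divider: V = V_s · (13.30 / 18.80) = 35.6 × 0.7074 = 25.19 V.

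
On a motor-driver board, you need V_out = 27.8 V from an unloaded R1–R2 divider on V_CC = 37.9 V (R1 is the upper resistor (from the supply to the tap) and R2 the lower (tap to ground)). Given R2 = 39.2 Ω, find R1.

R1 ≈ 14.2 Ω

The divider ratio is R2/(R1+R2) = 27.8/37.9 = 0.7335.
Rearranging, R1 = R2·(1−k)/k = 39.2 × 0.3633 = 14.24 Ω.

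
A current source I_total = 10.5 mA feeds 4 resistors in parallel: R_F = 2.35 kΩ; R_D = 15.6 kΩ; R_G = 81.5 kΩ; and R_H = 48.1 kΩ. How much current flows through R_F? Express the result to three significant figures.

I ≈ 8.55 mA

ΣG = 1/2.35 + 1/15.6 + 1/81.5 + 1/48.1 = 0.5227.
R_F takes the fraction G_k/ΣG = 0.4255/0.5227 = 0.8141, so I = 10.5 × 0.8141 = 8.548 mA.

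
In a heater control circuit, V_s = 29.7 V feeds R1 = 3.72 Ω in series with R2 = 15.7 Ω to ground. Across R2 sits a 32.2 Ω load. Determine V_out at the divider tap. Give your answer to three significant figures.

First combine the lower leg with the load: R2 ‖ R_L = 10.55 Ω.
Now apply the divider: V_out = 29.7 × 0.7394 = 21.96 V.

V_out ≈ 22.0 V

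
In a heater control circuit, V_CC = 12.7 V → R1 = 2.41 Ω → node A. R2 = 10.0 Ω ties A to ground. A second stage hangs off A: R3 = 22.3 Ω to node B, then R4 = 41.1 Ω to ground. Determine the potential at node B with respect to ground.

V_B ≈ 6.44 V

The second stage (R3 + R4 = 63.40 Ω) loads node A in parallel with R2.
R2 ‖ (R3+R4) = 8.638 Ω.
First divider: V_A = V_CC · 8.638/(2.41 + 8.638) = 9.930 V.
V_B = V_A × 0.6483 = 6.437 V.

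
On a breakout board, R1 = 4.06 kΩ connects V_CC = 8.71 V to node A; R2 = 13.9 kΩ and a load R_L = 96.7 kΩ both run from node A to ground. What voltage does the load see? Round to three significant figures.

R2 ‖ R_L = (13.9 × 96.7)/(13.9 + 96.7) = 12.15 kΩ.
Then V_out = V_CC · R2'/(R1 + R2') = 8.71 × 12.15/16.21 = 6.529 V.
(Unloaded it would be 6.74 V; the load pulls it down.)

V_out ≈ 6.53 V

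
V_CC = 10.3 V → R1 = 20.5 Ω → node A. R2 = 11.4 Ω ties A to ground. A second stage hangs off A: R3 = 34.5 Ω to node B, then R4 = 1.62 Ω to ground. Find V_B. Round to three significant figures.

V_B ≈ 0.137 V

The second stage (R3 + R4 = 36.12 Ω) loads node A in parallel with R2.
Effective lower resistance at A: R2 ‖ 36.12 = 8.665 Ω.
First divider: V_A = V_CC · 8.665/(20.5 + 8.665) = 3.060 V.
Stage 2 is unloaded, so V_B = V_A · R4/(R3+R4) = 3.060 × 1.62/36.12 = 0.1373 V.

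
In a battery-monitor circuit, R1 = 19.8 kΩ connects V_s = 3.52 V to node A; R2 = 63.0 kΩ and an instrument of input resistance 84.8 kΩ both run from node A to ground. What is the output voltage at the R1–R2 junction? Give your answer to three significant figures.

V_out ≈ 2.27 V

The load sits in parallel with R2, giving an effective lower resistance R2' = R2·R_L/(R2+R_L) = 36.15 kΩ.
Now apply the divider: V_out = 3.52 × 0.6461 = 2.274 V.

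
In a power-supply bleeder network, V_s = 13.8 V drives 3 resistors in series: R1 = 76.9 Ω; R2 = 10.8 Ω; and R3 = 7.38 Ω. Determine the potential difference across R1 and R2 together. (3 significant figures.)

V ≈ 12.7 V

ΣR = 76.9 + 10.8 + 7.38 = 95.08 Ω.
R_{R1..R2} = 76.9 + 10.8 = 87.70 Ω.
By the voltage-divider rule, V = 13.8 × 87.70/95.08 = 12.73 V.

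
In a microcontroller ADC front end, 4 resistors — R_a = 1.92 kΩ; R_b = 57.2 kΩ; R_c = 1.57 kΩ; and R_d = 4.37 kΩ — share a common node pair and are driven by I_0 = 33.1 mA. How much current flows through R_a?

Conductances: ΣG = 1/1.92 + 1/57.2 + 1/1.57 + 1/4.37 = 1.404 (1/kΩ).
R_a takes the fraction G_k/ΣG = 0.5208/1.404 = 0.3709, so I = 33.1 × 0.3709 = 12.28 mA.

I ≈ 12.3 mA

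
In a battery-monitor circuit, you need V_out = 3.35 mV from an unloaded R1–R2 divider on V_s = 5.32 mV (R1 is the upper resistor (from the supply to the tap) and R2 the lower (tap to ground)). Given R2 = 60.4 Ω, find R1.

R1 ≈ 35.5 Ω

V_out/V_s = R2/(R1+R2) = 0.6297.
Rearranging, R1 = R2·(1−k)/k = 60.4 × 0.5881 = 35.52 Ω.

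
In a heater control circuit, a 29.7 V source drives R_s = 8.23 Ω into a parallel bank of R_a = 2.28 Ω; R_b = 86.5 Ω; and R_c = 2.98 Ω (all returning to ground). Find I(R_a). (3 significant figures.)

Parallel bank: R_p = 1/(1/2.28 + 1/86.5 + 1/2.98) = 1.273 Ω.
Node voltage V_A = V_DC · R_p/(R_s + R_p) = 29.7 × 0.1339 = 3.978 V.
Branch current I = V_A/R_a = 3.978/2.28 = 1.745 A.
(Check via current divider: I_total = 3.125 A; share G_k/ΣG = 0.5582 → same result.)

I ≈ 1.74 A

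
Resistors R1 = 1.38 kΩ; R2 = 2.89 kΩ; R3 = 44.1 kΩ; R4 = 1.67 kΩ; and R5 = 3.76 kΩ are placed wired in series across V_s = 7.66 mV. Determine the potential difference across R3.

ΣR = 1.38 + 2.89 + 44.1 + 1.67 + 3.76 = 53.80 kΩ.
V = V_s · R/ΣR = 7.66 × 0.8197 = 6.279 mV.

V ≈ 6.28 mV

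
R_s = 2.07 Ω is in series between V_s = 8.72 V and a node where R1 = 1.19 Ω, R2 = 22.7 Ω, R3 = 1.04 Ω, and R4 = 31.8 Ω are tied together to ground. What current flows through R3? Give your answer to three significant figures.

I ≈ 1.72 A

Parallel bank: R_p = 1/(1/1.19 + 1/22.7 + 1/1.04 + 1/31.8) = 0.5327 Ω.
V_A = 8.72 × 0.5327/2.603 = 1.785 V.
I(R3) = V_A / R3 = 1.785/1.04 = 1.716 A.
(Equivalently: I_total = 3.350 A, then current-divider fraction G_k/ΣG = 0.5122.)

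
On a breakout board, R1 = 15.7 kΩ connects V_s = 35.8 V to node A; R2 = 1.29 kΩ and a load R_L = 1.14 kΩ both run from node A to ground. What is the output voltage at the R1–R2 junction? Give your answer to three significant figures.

R2 ‖ R_L = (1.29 × 1.14)/(1.29 + 1.14) = 0.6052 kΩ.
Voltage divider with the loaded lower leg: V_out = 35.8 × 0.6052/(15.7 + 0.6052) = 35.8 × 0.03712 = 1.329 V.

V_out ≈ 1.33 V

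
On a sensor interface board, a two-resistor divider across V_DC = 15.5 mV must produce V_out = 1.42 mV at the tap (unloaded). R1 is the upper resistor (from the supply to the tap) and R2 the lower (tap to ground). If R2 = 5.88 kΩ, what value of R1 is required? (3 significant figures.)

R1 ≈ 58.3 kΩ

V_out/V_DC = R2/(R1+R2) = 0.09161.
So R1 = R2 · (V_DC/V_out − 1) = 5.88 × (15.5/1.42 − 1) = 5.88 × 9.915 = 58.30 kΩ.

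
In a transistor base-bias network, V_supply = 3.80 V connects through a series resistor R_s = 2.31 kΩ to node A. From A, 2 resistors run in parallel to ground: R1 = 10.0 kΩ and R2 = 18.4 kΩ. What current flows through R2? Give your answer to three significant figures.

Equivalent of the parallel group: R_p = 6.479 kΩ.
V_A = 3.80 × 6.479/8.789 = 2.801 V.
Branch current I = V_A/R2 = 2.801/18.4 = 0.1522 mA.
(Check via current divider: I_total = 0.4324 mA; share G_k/ΣG = 0.3521 → same result.)

I ≈ 0.152 mA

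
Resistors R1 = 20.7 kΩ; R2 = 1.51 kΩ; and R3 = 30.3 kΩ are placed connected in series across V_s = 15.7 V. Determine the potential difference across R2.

Series total: ΣR = 20.7 + 1.51 + 30.3 = 52.51 kΩ.
V = V_s · R/ΣR = 15.7 × 0.02876 = 0.4515 V.

V ≈ 0.451 V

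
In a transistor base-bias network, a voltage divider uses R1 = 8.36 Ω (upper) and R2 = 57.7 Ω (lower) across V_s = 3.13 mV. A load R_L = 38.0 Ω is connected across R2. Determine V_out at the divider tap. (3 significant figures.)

V_out ≈ 2.29 mV

R2 ‖ R_L = (57.7 × 38.0)/(57.7 + 38.0) = 22.91 Ω.
Voltage divider with the loaded lower leg: V_out = 3.13 × 22.91/(8.36 + 22.91) = 3.13 × 0.7327 = 2.293 mV.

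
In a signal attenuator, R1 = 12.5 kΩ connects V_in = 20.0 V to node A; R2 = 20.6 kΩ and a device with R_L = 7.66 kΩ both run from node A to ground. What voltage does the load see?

R2 ‖ R_L = (20.6 × 7.66)/(20.6 + 7.66) = 5.584 kΩ.
Now apply the divider: V_out = 20.0 × 0.3088 = 6.175 V.
(Unloaded it would be 12.4 V; the load pulls it down.)

V_out ≈ 6.18 V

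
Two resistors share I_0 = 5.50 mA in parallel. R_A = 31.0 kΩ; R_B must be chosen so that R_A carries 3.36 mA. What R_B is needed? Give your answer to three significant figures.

R_B ≈ 48.7 kΩ

Two-branch current divider: I_A = I_0 · R_B/(R_A + R_B).
With f = 0.6109, R_B = R_A · f/(1−f) = 31.0 × 1.570 = 48.67 kΩ.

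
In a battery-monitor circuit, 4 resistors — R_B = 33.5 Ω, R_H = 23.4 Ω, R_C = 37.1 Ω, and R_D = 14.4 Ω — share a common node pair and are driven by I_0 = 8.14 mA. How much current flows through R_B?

ΣG = 1/33.5 + 1/23.4 + 1/37.1 + 1/14.4 = 0.1690.
By the current-divider rule, I = I_0 · G_k/ΣG = 8.14 × 0.1766 = 1.438 mA.

I ≈ 1.44 mA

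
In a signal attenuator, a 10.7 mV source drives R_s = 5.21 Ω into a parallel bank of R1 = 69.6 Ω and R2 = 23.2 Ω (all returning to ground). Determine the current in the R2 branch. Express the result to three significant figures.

Equivalent of the parallel group: R_p = 17.40 Ω.
V_A = 10.7 × 17.40/22.61 = 8.234 mV.
Branch current I = V_A/R2 = 8.234/23.2 = 0.3549 mA.

I ≈ 0.355 mA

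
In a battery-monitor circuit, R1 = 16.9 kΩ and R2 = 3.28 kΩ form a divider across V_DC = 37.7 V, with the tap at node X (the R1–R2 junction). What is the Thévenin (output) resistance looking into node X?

With V_DC suppressed (replaced by a short), R_th = R1 ‖ R2 = (16.90 × 3.28)/(16.90 + 3.28) = 2.747 kΩ.

R_th ≈ 2.75 kΩ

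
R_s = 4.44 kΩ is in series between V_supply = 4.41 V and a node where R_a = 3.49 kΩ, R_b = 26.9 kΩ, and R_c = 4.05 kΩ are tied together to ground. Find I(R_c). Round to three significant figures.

Parallel bank: R_p = 1/(1/3.49 + 1/26.9 + 1/4.05) = 1.752 kΩ.
V_A = 4.41 × 1.752/6.192 = 1.248 V.
Branch current I = V_A/R_c = 1.248/4.05 = 0.3082 mA.
(Equivalently: I_total = 0.7122 mA, then current-divider fraction G_k/ΣG = 0.4327.)

I ≈ 0.308 mA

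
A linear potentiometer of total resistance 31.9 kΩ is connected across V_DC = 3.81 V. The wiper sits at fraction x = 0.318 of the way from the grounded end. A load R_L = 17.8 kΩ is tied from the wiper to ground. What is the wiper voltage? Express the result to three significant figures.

V_out ≈ 0.872 V

Split the track: R_lower = x·R_p = 10.14 kΩ, R_upper = (1−x)·R_p = 21.76 kΩ.
R_L loads the lower segment: effective lower R = 6.462 kΩ.
V_out = 3.81 × 6.462/(21.76 + 6.462) = 0.8725 V.
(Unloaded: V_out = x·V_DC = 1.21 V.)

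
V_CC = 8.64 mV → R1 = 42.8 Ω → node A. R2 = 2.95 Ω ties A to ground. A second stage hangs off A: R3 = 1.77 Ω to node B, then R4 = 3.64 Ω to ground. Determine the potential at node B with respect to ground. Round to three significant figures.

V_B ≈ 0.248 mV

Node A sees R2 in parallel with the series input of stage 2, R3 + R4 = 5.410 Ω.
Effective lower resistance at A: R2 ‖ 5.410 = 1.909 Ω.
So V_A = 8.64 × 0.04270 = 0.3689 mV.
Then the unloaded second divider: V_B = V_A × R4/(R3+R4) = 0.3689 × 0.6728 = 0.2482 mV.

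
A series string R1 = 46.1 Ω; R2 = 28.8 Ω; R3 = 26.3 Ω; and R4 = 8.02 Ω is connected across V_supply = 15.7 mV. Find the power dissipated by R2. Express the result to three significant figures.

P ≈ 0.595 µW

Series current I = V_supply/ΣR = 15.7/109.2 = 0.1437 mA.
P = I²R = 0.02066 × 28.8 = 0.5951 µW.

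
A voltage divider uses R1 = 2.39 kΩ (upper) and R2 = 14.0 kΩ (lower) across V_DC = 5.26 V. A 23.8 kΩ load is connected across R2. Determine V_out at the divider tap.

V_out ≈ 4.14 V

The load sits in parallel with R2, giving an effective lower resistance R2' = R2·R_L/(R2+R_L) = 8.815 kΩ.
Then V_out = V_DC · R2'/(R1 + R2') = 5.26 × 8.815/11.20 = 4.138 V.
(Unloaded it would be 4.49 V; the load pulls it down.)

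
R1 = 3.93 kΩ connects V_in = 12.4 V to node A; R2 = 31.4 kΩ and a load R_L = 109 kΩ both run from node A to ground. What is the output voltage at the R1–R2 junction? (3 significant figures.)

The load sits in parallel with R2, giving an effective lower resistance R2' = R2·R_L/(R2+R_L) = 24.38 kΩ.
Then V_out = V_in · R2'/(R1 + R2') = 12.4 × 24.38/28.31 = 10.68 V.

V_out ≈ 10.7 V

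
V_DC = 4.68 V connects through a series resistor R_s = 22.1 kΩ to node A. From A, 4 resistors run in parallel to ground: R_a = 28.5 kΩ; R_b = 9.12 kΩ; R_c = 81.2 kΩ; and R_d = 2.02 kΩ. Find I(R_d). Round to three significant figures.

I ≈ 0.150 mA

Parallel bank: R_p = 1/(1/28.5 + 1/9.12 + 1/81.2 + 1/2.02) = 1.534 kΩ.
Node voltage V_A = V_DC · R_p/(R_s + R_p) = 4.68 × 0.06489 = 0.3037 V.
I(R_d) = V_A / R_d = 0.3037/2.02 = 0.1503 mA.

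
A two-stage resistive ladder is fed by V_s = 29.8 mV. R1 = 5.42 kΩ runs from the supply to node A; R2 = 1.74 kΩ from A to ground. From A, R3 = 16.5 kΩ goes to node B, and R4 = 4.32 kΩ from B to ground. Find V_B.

Node A sees R2 in parallel with the series input of stage 2, R3 + R4 = 20.82 kΩ.
Effective lower resistance at A: R2 ‖ 20.82 = 1.606 kΩ.
First divider: V_A = V_s · 1.606/(5.42 + 1.606) = 6.811 mV.
Stage 2 is unloaded, so V_B = V_A · R4/(R3+R4) = 6.811 × 4.32/20.82 = 1.413 mV.

V_B ≈ 1.41 mV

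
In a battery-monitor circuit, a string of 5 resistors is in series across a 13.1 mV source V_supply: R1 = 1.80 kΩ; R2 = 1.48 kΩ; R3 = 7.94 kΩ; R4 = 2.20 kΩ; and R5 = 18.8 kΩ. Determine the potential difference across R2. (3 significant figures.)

V ≈ 0.602 mV

ΣR = 1.80 + 1.48 + 7.94 + 2.20 + 18.8 = 32.22 kΩ.
V = V_supply · R/ΣR = 13.1 × 0.04593 = 0.6017 mV.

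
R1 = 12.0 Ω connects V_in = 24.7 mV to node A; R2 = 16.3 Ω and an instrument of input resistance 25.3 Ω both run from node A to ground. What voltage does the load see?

V_out ≈ 11.2 mV

First combine the lower leg with the load: R2 ‖ R_L = 9.913 Ω.
Then V_out = V_in · R2'/(R1 + R2') = 24.7 × 9.913/21.91 = 11.17 mV.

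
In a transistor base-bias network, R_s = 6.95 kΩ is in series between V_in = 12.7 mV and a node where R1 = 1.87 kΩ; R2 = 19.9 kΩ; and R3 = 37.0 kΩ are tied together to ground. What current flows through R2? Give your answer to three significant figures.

Equivalent of the parallel group: R_p = 1.634 kΩ.
Node voltage V_A = V_in · R_p/(R_s + R_p) = 12.7 × 0.1903 = 2.417 mV.
I(R2) = V_A / R2 = 2.417/19.9 = 0.1215 µA.

I ≈ 0.121 µA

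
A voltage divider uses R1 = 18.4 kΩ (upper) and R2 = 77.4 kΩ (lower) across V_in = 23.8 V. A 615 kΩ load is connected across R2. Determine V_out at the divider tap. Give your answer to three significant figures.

V_out ≈ 18.8 V

The load sits in parallel with R2, giving an effective lower resistance R2' = R2·R_L/(R2+R_L) = 68.75 kΩ.
Now apply the divider: V_out = 23.8 × 0.7889 = 18.77 V.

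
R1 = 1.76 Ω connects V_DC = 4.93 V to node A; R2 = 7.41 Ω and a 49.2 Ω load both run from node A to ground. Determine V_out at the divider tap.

V_out ≈ 3.87 V

R2 ‖ R_L = (7.41 × 49.2)/(7.41 + 49.2) = 6.440 Ω.
Then V_out = V_DC · R2'/(R1 + R2') = 4.93 × 6.440/8.200 = 3.872 V.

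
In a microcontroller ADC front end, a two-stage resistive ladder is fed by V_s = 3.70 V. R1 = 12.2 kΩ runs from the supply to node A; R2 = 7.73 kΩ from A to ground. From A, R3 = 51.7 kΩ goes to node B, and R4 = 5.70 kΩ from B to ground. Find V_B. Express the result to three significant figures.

V_B ≈ 0.132 V

Node A sees R2 in parallel with the series input of stage 2, R3 + R4 = 57.40 kΩ.
R2 ‖ (R3+R4) = 6.813 kΩ.
First divider: V_A = V_s · 6.813/(12.2 + 6.813) = 1.326 V.
Then the unloaded second divider: V_B = V_A × R4/(R3+R4) = 1.326 × 0.09930 = 0.1317 V.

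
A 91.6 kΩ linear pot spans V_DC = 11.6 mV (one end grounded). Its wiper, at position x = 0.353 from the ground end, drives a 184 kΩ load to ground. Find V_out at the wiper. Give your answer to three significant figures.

Split the track: R_lower = x·R_p = 32.33 kΩ, R_upper = (1−x)·R_p = 59.27 kΩ.
R_L loads the lower segment: effective lower R = 27.50 kΩ.
Then V_out = V_DC · 27.50/(59.27 + 27.50) = 3.677 mV.

V_out ≈ 3.68 mV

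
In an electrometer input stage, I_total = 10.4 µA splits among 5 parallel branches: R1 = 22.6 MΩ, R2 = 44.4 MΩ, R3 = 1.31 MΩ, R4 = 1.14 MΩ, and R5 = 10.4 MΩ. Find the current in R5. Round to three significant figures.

I ≈ 0.554 µA

Total conductance ΣG = 1/22.6 + 1/44.4 + 1/1.31 + 1/1.14 + 1/10.4 = 1.803 (units of 1/MΩ).
By the current-divider rule, I = I_total · G_k/ΣG = 10.4 × 0.05332 = 0.5545 µA.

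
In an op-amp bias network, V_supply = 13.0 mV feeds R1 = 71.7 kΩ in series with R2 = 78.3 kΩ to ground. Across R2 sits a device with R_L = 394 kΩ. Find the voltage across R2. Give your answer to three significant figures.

V_out ≈ 6.20 mV

The load sits in parallel with R2, giving an effective lower resistance R2' = R2·R_L/(R2+R_L) = 65.32 kΩ.
Voltage divider with the loaded lower leg: V_out = 13.0 × 65.32/(71.7 + 65.32) = 13.0 × 0.4767 = 6.197 mV.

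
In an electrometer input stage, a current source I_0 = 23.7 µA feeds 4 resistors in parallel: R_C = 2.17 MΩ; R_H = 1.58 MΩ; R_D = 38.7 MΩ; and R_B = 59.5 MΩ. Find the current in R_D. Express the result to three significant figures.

Total conductance ΣG = 1/2.17 + 1/1.58 + 1/38.7 + 1/59.5 = 1.136 (units of 1/MΩ).
R_D takes the fraction G_k/ΣG = 0.02584/1.136 = 0.02274, so I = 23.7 × 0.02274 = 0.5389 µA.

I ≈ 0.539 µA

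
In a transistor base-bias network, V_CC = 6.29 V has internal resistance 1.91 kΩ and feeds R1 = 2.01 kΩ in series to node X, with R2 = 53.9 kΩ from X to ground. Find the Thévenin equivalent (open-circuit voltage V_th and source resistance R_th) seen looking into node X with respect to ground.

V_th ≈ 5.86 V, R_th ≈ 3.65 kΩ

R1' = 1.91 + 2.01 = 3.920 kΩ (source resistance + R1).
With X open, the divider is unloaded: V_th = 6.29 × 53.9/57.82 = 5.864 V.
Looking into X with the source shorted: R_th = R1'·R2/(R1'+R2) = 3.920 × 53.9/57.82 = 3.654 kΩ.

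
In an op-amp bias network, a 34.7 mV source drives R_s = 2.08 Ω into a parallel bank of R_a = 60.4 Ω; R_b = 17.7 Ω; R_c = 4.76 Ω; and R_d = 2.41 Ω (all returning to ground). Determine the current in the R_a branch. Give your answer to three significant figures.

Combine the parallel branches: R_p = (1/60.4 + 1/17.7 + 1/4.76 + 1/2.41)⁻¹ = 1.433 Ω.
V_A by voltage divider: V_A = 34.7 × 1.433/(2.08 + 1.433) = 14.15 mV.
I(R_a) = V_A / R_a = 14.15/60.4 = 0.2343 mA.

I ≈ 0.234 mA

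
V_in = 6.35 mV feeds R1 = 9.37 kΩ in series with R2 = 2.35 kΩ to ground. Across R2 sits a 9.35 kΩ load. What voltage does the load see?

The load sits in parallel with R2, giving an effective lower resistance R2' = R2·R_L/(R2+R_L) = 1.878 kΩ.
Now apply the divider: V_out = 6.35 × 0.1670 = 1.060 mV.
(Unloaded it would be 1.27 mV; the load pulls it down.)

V_out ≈ 1.06 mV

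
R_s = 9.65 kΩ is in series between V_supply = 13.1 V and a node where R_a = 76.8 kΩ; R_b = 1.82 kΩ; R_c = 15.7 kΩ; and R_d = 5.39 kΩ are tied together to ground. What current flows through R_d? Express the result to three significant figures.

I ≈ 0.275 mA

Parallel bank: R_p = 1/(1/76.8 + 1/1.82 + 1/15.7 + 1/5.39) = 1.232 kΩ.
V_A by voltage divider: V_A = 13.1 × 1.232/(9.65 + 1.232) = 1.483 V.
I(R_d) = V_A / R_d = 1.483/5.39 = 0.2752 mA.
(Check via current divider: I_total = 1.204 mA; share G_k/ΣG = 0.2286 → same result.)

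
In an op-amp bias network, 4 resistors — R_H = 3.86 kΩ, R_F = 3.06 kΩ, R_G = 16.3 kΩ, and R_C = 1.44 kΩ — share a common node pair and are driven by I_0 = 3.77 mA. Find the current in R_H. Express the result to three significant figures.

ΣG = 1/3.86 + 1/3.06 + 1/16.3 + 1/1.44 = 1.342.
R_H takes the fraction G_k/ΣG = 0.2591/1.342 = 0.1931, so I = 3.77 × 0.1931 = 0.7280 mA.

I ≈ 0.728 mA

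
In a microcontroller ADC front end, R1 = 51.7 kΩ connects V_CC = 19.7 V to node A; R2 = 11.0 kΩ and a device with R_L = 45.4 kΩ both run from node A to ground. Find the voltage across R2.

V_out ≈ 2.88 V

The load sits in parallel with R2, giving an effective lower resistance R2' = R2·R_L/(R2+R_L) = 8.855 kΩ.
Voltage divider with the loaded lower leg: V_out = 19.7 × 8.855/(51.7 + 8.855) = 19.7 × 0.1462 = 2.881 V.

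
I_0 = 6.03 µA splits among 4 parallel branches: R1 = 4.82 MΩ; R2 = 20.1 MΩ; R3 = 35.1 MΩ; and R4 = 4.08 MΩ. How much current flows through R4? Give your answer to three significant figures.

ΣG = 1/4.82 + 1/20.1 + 1/35.1 + 1/4.08 = 0.5308.
R4 takes the fraction G_k/ΣG = 0.2451/0.5308 = 0.4617, so I = 6.03 × 0.4617 = 2.784 µA.

I ≈ 2.78 µA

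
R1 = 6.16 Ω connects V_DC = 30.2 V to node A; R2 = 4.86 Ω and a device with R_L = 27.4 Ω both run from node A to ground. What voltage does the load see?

First combine the lower leg with the load: R2 ‖ R_L = 4.128 Ω.
Then V_out = V_DC · R2'/(R1 + R2') = 30.2 × 4.128/10.29 = 12.12 V.

V_out ≈ 12.1 V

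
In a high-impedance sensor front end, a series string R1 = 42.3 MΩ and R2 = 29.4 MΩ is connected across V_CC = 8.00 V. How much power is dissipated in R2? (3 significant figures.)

P ≈ 0.366 µW

The common current is I = 8.00/71.70 = 0.1116 µA.
V(R2) = I·R = 3.280 V; P = V·I = 3.280 × 0.1116 = 0.3660 µW.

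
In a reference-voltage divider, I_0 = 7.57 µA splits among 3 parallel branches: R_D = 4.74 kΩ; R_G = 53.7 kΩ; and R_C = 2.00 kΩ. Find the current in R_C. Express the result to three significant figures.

Total conductance ΣG = 1/4.74 + 1/53.7 + 1/2.00 = 0.7296 (units of 1/kΩ).
By the current-divider rule, I = I_0 · G_k/ΣG = 7.57 × 0.6853 = 5.188 µA.

I ≈ 5.19 µA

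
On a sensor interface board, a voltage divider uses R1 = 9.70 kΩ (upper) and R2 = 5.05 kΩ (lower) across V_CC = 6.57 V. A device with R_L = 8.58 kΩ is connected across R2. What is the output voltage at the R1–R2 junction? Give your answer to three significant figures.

V_out ≈ 1.62 V

R2 ‖ R_L = (5.05 × 8.58)/(5.05 + 8.58) = 3.179 kΩ.
Voltage divider with the loaded lower leg: V_out = 6.57 × 3.179/(9.70 + 3.179) = 6.57 × 0.2468 = 1.622 V.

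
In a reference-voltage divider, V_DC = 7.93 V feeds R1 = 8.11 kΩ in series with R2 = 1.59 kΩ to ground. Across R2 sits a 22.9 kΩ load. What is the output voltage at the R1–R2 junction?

V_out ≈ 1.23 V

The load sits in parallel with R2, giving an effective lower resistance R2' = R2·R_L/(R2+R_L) = 1.487 kΩ.
Now apply the divider: V_out = 7.93 × 0.1549 = 1.229 V.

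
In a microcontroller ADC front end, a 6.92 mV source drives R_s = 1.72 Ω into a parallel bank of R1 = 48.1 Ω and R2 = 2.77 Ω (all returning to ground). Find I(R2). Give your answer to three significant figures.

I ≈ 1.51 mA

Equivalent of the parallel group: R_p = 2.619 Ω.
Node voltage V_A = V_s · R_p/(R_s + R_p) = 6.92 × 0.6036 = 4.177 mV.
I(R2) = V_A / R2 = 4.177/2.77 = 1.508 mA.
(Equivalently: I_total = 1.595 mA, then current-divider fraction G_k/ΣG = 0.9455.)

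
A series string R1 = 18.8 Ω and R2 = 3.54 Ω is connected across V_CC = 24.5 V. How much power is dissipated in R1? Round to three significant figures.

P ≈ 22.6 W

ΣR = 22.34 Ω → I = 24.5/22.34 = 1.097 A.
P = I²R = 1.203 × 18.8 = 22.61 W.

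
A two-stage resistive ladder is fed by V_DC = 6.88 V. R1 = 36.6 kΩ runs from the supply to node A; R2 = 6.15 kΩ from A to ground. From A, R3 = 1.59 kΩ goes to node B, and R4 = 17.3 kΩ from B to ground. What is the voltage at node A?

V_A ≈ 0.774 V

The second stage (R3 + R4 = 18.89 kΩ) loads node A in parallel with R2.
R2 ‖ (R3+R4) = 4.640 kΩ.
So V_A = 6.88 × 0.1125 = 0.7740 V.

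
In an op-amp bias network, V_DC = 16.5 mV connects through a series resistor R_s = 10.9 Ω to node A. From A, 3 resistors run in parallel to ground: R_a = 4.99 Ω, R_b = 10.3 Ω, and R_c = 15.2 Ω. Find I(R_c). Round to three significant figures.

I ≈ 0.219 mA

Combine the parallel branches: R_p = (1/4.99 + 1/10.3 + 1/15.2)⁻¹ = 2.753 Ω.
V_A by voltage divider: V_A = 16.5 × 2.753/(10.9 + 2.753) = 3.327 mV.
I(R_c) = V_A / R_c = 3.327/15.2 = 0.2189 mA.
(Check via current divider: I_total = 1.209 mA; share G_k/ΣG = 0.1811 → same result.)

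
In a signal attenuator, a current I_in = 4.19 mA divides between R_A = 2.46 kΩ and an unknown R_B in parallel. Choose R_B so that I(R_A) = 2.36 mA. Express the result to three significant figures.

R_B ≈ 3.17 kΩ

Two-branch current divider: I_A = I_in · R_B/(R_A + R_B).
With f = 0.5632, R_B = R_A · f/(1−f) = 2.46 × 1.290 = 3.172 kΩ.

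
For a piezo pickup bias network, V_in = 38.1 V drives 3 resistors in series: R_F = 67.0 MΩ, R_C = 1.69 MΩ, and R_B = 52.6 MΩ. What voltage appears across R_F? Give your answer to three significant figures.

V ≈ 21.0 V

Total series resistance ΣR = 67.0 + 1.69 + 52.6 = 121.3 MΩ.
By the voltage-divider rule, V = 38.1 × 67.00/121.3 = 21.05 V.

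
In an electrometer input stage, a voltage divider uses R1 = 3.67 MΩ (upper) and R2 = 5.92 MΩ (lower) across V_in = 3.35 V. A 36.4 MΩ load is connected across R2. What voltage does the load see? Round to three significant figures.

First combine the lower leg with the load: R2 ‖ R_L = 5.092 MΩ.
Now apply the divider: V_out = 3.35 × 0.5811 = 1.947 V.

V_out ≈ 1.95 V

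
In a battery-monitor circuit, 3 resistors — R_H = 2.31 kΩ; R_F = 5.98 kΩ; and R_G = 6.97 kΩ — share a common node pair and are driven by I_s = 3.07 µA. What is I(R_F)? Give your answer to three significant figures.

I ≈ 0.690 µA

ΣG = 1/2.31 + 1/5.98 + 1/6.97 = 0.7436.
R_F takes the fraction G_k/ΣG = 0.1672/0.7436 = 0.2249, so I = 3.07 × 0.2249 = 0.6904 µA.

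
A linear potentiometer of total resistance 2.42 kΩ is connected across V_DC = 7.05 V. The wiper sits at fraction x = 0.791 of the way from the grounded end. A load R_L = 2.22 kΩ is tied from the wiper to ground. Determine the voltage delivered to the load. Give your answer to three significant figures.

V_out ≈ 4.73 V

Split the track: R_lower = x·R_p = 1.914 kΩ, R_upper = (1−x)·R_p = 0.5058 kΩ.
R_L loads the lower segment: effective lower R = 1.028 kΩ.
Loaded-divider output: V_out = 7.05 × 0.6702 = 4.725 V.
(Unloaded: V_out = x·V_DC = 5.58 V.)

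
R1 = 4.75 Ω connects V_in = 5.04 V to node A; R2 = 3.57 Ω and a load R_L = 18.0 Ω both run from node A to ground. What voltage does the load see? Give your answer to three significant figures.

R2 ‖ R_L = (3.57 × 18.0)/(3.57 + 18.0) = 2.979 Ω.
Then V_out = V_in · R2'/(R1 + R2') = 5.04 × 2.979/7.729 = 1.943 V.

V_out ≈ 1.94 V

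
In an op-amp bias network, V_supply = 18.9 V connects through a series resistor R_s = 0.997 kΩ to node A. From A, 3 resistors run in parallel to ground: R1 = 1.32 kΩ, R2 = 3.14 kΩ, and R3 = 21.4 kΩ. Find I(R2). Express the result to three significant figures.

Parallel bank: R_p = 1/(1/1.32 + 1/3.14 + 1/21.4) = 0.8906 kΩ.
Node voltage V_A = V_supply · R_p/(R_s + R_p) = 18.9 × 0.4718 = 8.918 V.
I(R2) = V_A / R2 = 8.918/3.14 = 2.840 mA.
(Check via current divider: I_total = 10.01 mA; share G_k/ΣG = 0.2836 → same result.)

I ≈ 2.84 mA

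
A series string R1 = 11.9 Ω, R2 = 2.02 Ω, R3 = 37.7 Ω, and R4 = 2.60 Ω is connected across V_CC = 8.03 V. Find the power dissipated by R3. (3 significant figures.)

Series current I = V_CC/ΣR = 8.03/54.22 = 0.1481 A.
P(R3) = I²·R3 = (0.1481)² × 37.7 = 0.8269 W.

P ≈ 0.827 W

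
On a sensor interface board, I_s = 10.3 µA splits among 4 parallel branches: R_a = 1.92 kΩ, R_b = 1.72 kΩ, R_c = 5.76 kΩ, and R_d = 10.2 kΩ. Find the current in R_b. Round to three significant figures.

ΣG = 1/1.92 + 1/1.72 + 1/5.76 + 1/10.2 = 1.374.
R_b takes the fraction G_k/ΣG = 0.5814/1.374 = 0.4232, so I = 10.3 × 0.4232 = 4.359 µA.

I ≈ 4.36 µA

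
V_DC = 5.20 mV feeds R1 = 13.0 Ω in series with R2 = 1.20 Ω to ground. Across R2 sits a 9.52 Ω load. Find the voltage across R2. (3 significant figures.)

V_out ≈ 0.394 mV

First combine the lower leg with the load: R2 ‖ R_L = 1.066 Ω.
Now apply the divider: V_out = 5.20 × 0.07576 = 0.3940 mV.
(Unloaded it would be 0.439 mV; the load pulls it down.)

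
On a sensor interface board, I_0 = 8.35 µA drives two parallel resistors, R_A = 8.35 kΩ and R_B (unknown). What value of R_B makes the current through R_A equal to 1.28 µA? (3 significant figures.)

The fraction through R_A equals R_B/(R_A+R_B).
With f = 0.1533, R_B = R_A · f/(1−f) = 8.35 × 0.1810 = 1.512 kΩ.

R_B ≈ 1.51 kΩ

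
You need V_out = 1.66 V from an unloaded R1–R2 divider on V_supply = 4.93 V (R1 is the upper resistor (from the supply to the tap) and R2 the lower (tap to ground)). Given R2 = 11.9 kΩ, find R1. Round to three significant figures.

R1 ≈ 23.4 kΩ

The divider ratio is R2/(R1+R2) = 1.66/4.93 = 0.3367.
R1 = R2·(1/k − 1) = 11.9 × 1.970 = 23.44 kΩ.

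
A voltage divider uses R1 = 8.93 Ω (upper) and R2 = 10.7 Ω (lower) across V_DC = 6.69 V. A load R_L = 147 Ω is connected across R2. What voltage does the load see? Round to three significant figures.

V_out ≈ 3.53 V

R2 ‖ R_L = (10.7 × 147)/(10.7 + 147) = 9.974 Ω.
Voltage divider with the loaded lower leg: V_out = 6.69 × 9.974/(8.93 + 9.974) = 6.69 × 0.5276 = 3.530 V.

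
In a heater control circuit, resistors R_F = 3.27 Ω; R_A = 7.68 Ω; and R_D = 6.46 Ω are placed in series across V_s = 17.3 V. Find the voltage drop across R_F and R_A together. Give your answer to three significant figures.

V ≈ 10.9 V

ΣR = 3.27 + 7.68 + 6.46 = 17.41 Ω.
R_{R_F..R_A} = 3.27 + 7.68 = 10.95 Ω.
Voltage divider: V = V_s · (10.95 / 17.41) = 17.3 × 0.6289 = 10.88 V.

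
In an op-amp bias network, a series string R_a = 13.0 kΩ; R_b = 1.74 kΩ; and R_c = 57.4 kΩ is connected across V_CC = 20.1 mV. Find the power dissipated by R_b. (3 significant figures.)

Series current I = V_CC/ΣR = 20.1/72.14 = 0.2786 µA.
P = I²R = 0.07763 × 1.74 = 0.1351 nW.

P ≈ 0.135 nW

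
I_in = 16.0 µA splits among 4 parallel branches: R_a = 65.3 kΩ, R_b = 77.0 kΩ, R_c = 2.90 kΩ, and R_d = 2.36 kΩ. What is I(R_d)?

Total conductance ΣG = 1/65.3 + 1/77.0 + 1/2.90 + 1/2.36 = 0.7969 (units of 1/kΩ).
R_d takes the fraction G_k/ΣG = 0.4237/0.7969 = 0.5317, so I = 16.0 × 0.5317 = 8.508 µA.

I ≈ 8.51 µA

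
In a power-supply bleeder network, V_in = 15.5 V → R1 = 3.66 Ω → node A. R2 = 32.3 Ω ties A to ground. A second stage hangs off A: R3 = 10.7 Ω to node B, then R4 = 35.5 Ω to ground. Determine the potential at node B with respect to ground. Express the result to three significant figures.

V_B ≈ 9.99 V

The second stage (R3 + R4 = 46.20 Ω) loads node A in parallel with R2.
R2 ‖ (R3+R4) = 19.01 Ω.
V_A = 15.5 × 19.01/(3.66 + 19.01) = 13.00 V.
Then the unloaded second divider: V_B = V_A × R4/(R3+R4) = 13.00 × 0.7684 = 9.987 V.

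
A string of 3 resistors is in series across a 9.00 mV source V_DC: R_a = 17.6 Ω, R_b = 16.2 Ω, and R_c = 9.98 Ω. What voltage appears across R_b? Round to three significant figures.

V ≈ 3.33 mV

ΣR = 17.6 + 16.2 + 9.98 = 43.78 Ω.
By the voltage-divider rule, V = 9.00 × 16.20/43.78 = 3.330 mV.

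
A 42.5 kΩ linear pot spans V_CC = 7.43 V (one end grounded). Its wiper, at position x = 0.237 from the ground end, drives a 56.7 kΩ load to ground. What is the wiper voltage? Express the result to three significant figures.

Split the track: R_lower = x·R_p = 10.07 kΩ, R_upper = (1−x)·R_p = 32.43 kΩ.
(x·R_p) ‖ R_L = 8.553 kΩ.
V_out = 7.43 × 8.553/(32.43 + 8.553) = 1.551 V.

V_out ≈ 1.55 V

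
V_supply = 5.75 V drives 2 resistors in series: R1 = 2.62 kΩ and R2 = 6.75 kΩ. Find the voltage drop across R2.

Total series resistance ΣR = 2.62 + 6.75 = 9.370 kΩ.
V = V_supply · R/ΣR = 5.75 × 0.7204 = 4.142 V.

V ≈ 4.14 V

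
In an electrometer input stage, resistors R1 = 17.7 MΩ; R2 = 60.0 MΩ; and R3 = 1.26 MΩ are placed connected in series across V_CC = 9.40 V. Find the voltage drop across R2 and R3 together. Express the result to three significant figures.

V ≈ 7.29 V

ΣR = 17.7 + 60.0 + 1.26 = 78.96 MΩ.
R_{R2..R3} = 60.0 + 1.26 = 61.26 MΩ.
V = V_CC · R/ΣR = 9.40 × 0.7758 = 7.293 V.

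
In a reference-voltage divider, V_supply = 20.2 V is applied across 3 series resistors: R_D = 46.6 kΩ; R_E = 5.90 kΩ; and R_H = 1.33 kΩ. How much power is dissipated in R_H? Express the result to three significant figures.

Series current I = V_supply/ΣR = 20.2/53.83 = 0.3753 mA.
P = I²R = 0.1408 × 1.33 = 0.1873 mW.

P ≈ 0.187 mW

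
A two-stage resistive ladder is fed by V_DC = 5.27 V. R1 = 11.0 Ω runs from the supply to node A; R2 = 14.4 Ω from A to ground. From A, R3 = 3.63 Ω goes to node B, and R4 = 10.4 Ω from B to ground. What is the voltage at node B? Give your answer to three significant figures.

Looking into the second stage from A: R3 + R4 = 14.03 Ω appears in parallel with R2.
Effective lower resistance at A: R2 ‖ 14.03 = 7.106 Ω.
V_A = 5.27 × 7.106/(11.0 + 7.106) = 2.068 V.
Then the unloaded second divider: V_B = V_A × R4/(R3+R4) = 2.068 × 0.7413 = 1.533 V.

V_B ≈ 1.53 V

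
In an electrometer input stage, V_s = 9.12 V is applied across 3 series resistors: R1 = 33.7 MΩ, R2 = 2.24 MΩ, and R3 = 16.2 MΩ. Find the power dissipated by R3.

ΣR = 52.14 MΩ → I = 9.12/52.14 = 0.1749 µA.
P(R3) = I²·R3 = (0.1749)² × 16.2 = 0.4956 µW.

P ≈ 0.496 µW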